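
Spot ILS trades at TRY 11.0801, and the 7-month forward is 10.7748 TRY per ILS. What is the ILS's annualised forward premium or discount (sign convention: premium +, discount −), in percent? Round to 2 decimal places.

-4.72%

T = 7/12 years.
(F − S)/S = (10.7748 − 11.0801)/11.0801 = -0.0275539.
Annualise by dividing by T: -0.0275539 / (7/12) = -0.047235 → -4.72%.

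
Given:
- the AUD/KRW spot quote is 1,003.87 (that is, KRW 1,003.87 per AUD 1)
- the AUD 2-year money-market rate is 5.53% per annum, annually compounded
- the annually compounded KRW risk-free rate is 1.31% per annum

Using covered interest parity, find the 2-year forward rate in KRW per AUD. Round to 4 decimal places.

T = 2 years.
Growth of 1 KRW over T: (1 + 0.0131)^2 = 1.02637161.
Growth of 1 AUD over T: (1 + 0.0553)^2 = 1.11365809.
So F = 1003.87 × 1.02637161 / 1.11365809 = 925.188509 (KRW/AUD).

925.1885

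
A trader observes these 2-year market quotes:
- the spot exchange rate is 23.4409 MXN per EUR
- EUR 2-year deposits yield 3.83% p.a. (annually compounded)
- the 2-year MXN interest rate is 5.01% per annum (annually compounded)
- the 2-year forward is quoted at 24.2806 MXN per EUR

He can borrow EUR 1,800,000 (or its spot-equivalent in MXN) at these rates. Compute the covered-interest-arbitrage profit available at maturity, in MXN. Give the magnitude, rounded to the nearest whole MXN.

MXN 589,673

T = 2 years.
Route A — deposit EUR, sell forward: 1,800,000 × 1.07806689 × 24.2806 = MXN 47,116,999.67.
Route B — convert at spot, deposit MXN: 1,800,000 × 23.4409 × 1.10271001 = MXN 46,527,327.13.
The quoted forward overvalues EUR, so borrow MXN, buy EUR at spot, deposit the EUR at 3.83%, and sell the proceeds forward at 24.2806.
The gap between the two covered legs is MXN 589,673.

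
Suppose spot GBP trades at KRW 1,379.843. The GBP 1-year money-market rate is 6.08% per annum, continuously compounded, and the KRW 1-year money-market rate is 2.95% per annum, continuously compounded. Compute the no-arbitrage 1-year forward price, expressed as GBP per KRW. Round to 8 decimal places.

0.00074776

T = 1 year.
KRW accumulates by e^(0.0295×1) = 1.0299394.
Growth of 1 GBP over T: e^(0.0608×1) = 1.0626864.
Forward (KRW per GBP) = 1379.843 × 1.0299394 / 1.0626864 = 1337.323.
Quoted the other way: 1/1337.323 = 0.00074776 GBP per KRW.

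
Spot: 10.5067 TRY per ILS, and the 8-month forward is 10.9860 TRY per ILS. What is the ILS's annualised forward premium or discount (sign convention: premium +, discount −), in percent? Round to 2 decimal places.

T = 8/12 years.
(F − S)/S = (10.9860 − 10.5067)/10.5067 = 0.0456185.
Annualise by dividing by T: 0.0456185 / (8/12) = 0.068428 → 6.84%.

+6.84%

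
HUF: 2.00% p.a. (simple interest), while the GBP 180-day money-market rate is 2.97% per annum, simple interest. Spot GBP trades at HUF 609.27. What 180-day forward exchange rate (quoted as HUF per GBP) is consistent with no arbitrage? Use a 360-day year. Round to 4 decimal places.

T = 180/360 years.
HUF accumulates by 1 + 0.0200×180/360 = 1.010000.
GBP accumulates by 1 + 0.0297×180/360 = 1.014850.
So F = 609.27 × 1.010000 / 1.014850 = 606.358280 (HUF/GBP).

606.3583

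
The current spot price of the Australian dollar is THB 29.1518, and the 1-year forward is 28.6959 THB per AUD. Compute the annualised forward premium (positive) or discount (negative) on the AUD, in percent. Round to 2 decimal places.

T = 1 year.
AUD trades forward at -1.56388% vs spot over the period.
×(1/T) gives -1.56% p.a.

-1.56%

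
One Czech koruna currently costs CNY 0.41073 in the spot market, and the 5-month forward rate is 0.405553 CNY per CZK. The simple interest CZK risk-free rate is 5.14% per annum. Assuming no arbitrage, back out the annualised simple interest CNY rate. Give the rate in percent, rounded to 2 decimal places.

T = 5/12 years.
CIP gives F = S · g_CNY/g_CZK, so g_CNY/g_CZK = 0.405553/0.41073 = 0.9873956.
CZK growth factor: 1 + 0.0514×5/12 = 1.0214167.
Hence g_CNY = 1.0085424.
(1.0085424 − 1)/T = 0.020502, i.e. 2.05%.

2.05%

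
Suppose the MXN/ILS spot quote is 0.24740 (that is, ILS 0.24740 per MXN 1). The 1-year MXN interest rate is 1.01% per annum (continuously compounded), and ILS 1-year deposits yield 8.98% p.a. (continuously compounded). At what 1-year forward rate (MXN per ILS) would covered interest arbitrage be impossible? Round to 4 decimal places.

T = 1 year.
Growth of 1 ILS over T: e^(0.0898×1) = 1.0939555.
MXN accumulates by e^(0.0101×1) = 1.0101512.
Forward (ILS per MXN) = 0.2474 × 1.0939555 / 1.0101512 = 0.2679248.
Invert for MXN per ILS: 1 / 0.2679248 = 3.7324.

3.7324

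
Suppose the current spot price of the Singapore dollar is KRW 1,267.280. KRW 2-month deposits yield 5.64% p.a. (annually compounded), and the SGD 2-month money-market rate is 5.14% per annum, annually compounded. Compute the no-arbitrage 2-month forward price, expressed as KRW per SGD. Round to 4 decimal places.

T = 2/12 years.
KRW accumulates by (1 + 0.0564)^(2/12) = 1.0091864221.
SGD growth factor: (1 + 0.0514)^(2/12) = 1.0083887583.
So F = 1267.28 × 1.0091864221 / 1.0083887583 = 1268.282454 (KRW/SGD).

1268.2825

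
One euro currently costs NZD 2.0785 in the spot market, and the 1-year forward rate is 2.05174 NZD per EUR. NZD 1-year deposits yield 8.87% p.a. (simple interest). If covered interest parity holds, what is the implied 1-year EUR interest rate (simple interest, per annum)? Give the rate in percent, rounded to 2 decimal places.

T = 1 year.
CIP gives F = S · g_NZD/g_EUR, so g_NZD/g_EUR = 2.05174/2.0785 = 0.9871253.
NZD growth factor: 1 + 0.0887×1 = 1.088700.
Hence g_EUR = 1.1028995.
(1.1028995 − 1)/T = 0.102899, i.e. 10.29%.

10.29%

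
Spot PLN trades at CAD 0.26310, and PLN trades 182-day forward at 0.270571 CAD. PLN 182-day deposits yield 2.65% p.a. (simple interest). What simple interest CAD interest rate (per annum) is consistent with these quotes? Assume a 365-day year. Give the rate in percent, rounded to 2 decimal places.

8.42%

T = 182/365 years.
CIP gives F = S · g_CAD/g_PLN, so g_CAD/g_PLN = 0.270571/0.2631 = 1.0283960.
PLN growth factor: 1 + 0.0265×182/365 = 1.0132137.
That pins the CAD growth at 1.0419849.
(1.0419849 − 1)/T = 0.084200, i.e. 8.42%.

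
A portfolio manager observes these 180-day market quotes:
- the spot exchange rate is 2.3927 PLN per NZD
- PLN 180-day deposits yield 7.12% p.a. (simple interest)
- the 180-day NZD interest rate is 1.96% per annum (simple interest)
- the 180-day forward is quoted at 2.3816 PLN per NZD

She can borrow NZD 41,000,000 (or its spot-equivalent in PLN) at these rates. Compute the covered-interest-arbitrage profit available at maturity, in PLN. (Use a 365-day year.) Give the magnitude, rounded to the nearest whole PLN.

PLN 2,955,826

T = 180/365 years.
Invest the NZD and cover forward: 41,000,000 × 1.0096657534 × 2.3816 = PLN 98,589,418.29.
Convert at spot and invest in PLN: 41,000,000 × 2.3927 × 1.0351123288 = PLN 101,545,244.03.
The quoted forward undervalues NZD, so borrow NZD, convert to PLN at spot, deposit the PLN at 7.12%, and buy NZD forward at 2.3816 to cover the loan.
The gap between the two covered legs is PLN 2,955,826.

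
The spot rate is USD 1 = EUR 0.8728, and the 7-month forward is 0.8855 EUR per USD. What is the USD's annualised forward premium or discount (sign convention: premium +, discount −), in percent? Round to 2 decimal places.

T = 7/12 years.
USD trades forward at +1.45509% vs spot over the period.
×(1/T) gives 2.49% p.a.

+2.49%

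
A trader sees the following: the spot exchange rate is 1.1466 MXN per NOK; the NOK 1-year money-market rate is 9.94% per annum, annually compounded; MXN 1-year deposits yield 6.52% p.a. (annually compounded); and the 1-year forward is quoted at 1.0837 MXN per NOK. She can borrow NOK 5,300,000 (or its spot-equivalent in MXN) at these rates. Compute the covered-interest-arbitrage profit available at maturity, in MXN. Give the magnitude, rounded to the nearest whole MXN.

T = 1 year.
Invest the NOK and cover forward: 5,300,000 × 1.099400 × 1.0837 = MXN 6,314,524.83.
Convert at spot and invest in MXN: 5,300,000 × 1.1466 × 1.065200 = MXN 6,473,199.10.
The quoted forward undervalues NOK, so borrow NOK, convert to MXN at spot, deposit the MXN at 6.52%, and buy NOK forward at 1.0837 to cover the loan.
Arbitrage profit = |6,314,524.83 − 6,473,199.10| = MXN 158,674.

MXN 158,674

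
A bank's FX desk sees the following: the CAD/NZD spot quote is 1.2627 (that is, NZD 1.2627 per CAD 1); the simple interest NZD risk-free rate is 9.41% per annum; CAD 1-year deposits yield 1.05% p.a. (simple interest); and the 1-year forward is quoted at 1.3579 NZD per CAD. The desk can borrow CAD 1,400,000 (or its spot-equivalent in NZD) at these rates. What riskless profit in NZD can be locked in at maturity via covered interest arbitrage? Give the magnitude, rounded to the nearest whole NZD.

T = 1 year.
Invest the CAD and cover forward: 1,400,000 × 1.010500 × 1.3579 = NZD 1,921,021.13.
Convert at spot and invest in NZD: 1,400,000 × 1.2627 × 1.094100 = NZD 1,934,128.10.
The quoted forward undervalues CAD, so borrow CAD, convert to NZD at spot, deposit the NZD at 9.41%, and buy CAD forward at 1.3579 to cover the loan.
Profit = 1,934,128.10 − 1,921,021.13 = NZD 13,107.

NZD 13,107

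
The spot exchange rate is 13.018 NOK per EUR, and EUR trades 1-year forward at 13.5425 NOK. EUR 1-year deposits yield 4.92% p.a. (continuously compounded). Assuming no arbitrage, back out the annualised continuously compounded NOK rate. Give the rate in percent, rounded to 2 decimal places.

T = 1 year.
F/S = 13.5425/13.018 = 1.0402904 = (growth of NOK) / (growth of EUR).
The EUR side grows by e^(0.0492×1) = 1.0504304.
That pins the NOK growth at 1.0927527.
r = ln(1.0927527)/1 = 0.088700 → 8.87%.

8.87%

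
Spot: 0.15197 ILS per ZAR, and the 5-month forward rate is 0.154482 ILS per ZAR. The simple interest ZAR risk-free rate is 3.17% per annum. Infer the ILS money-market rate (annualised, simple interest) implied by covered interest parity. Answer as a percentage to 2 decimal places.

T = 5/12 years.
By CIP, F/S equals the ILS-to-ZAR growth ratio: 0.154482/0.15197 = 1.0165296.
ZAR growth factor: 1 + 0.0317×5/12 = 1.0132083.
That pins the ILS growth at 1.0299562.
r = (1.0299562 − 1)/(5/12) = 0.071895 → 7.19%.

7.19%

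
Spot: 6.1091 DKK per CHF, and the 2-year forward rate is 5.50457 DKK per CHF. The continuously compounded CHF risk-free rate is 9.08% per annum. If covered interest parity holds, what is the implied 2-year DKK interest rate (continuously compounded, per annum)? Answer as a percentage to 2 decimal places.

3.87%

T = 2 years.
CIP gives F = S · g_DKK/g_CHF, so g_DKK/g_CHF = 5.50457/6.1091 = 0.9010443.
CHF growth factor: e^(0.0908×2) = 1.1991344.
Hence g_DKK = 1.0804732.
r = ln(1.0804732)/2 = 0.038700 → 3.87%.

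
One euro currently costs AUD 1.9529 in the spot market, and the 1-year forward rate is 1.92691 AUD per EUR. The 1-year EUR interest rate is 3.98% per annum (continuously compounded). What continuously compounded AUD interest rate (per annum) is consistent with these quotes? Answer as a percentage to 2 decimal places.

2.64%

T = 1 year.
F/S = 1.92691/1.9529 = 0.9866916 = (growth of AUD) / (growth of EUR).
The EUR side grows by e^(0.0398×1) = 1.0406026.
So the AUD growth factor = 1.0267538.
Take logs: ln 1.0267538 / 1 = 0.026402, so 2.64%.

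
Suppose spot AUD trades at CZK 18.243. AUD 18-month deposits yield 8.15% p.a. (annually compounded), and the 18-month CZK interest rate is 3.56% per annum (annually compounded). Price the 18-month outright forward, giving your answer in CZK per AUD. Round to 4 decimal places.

T = 18/12 years.
CZK accumulates by (1 + 0.0356)^(18/12) = 1.05387248.
Growth of 1 AUD over T: (1 + 0.0815)^(18/12) = 1.124708.
Forward (CZK per AUD) = 18.243 × 1.05387248 / 1.124708 = 17.094033.

17.0940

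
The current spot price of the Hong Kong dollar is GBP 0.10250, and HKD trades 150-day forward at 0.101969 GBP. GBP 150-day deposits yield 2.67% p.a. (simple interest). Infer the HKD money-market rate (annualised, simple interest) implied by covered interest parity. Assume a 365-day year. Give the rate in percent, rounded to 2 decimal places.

3.95%

T = 150/365 years.
F/S = 0.101969/0.1025 = 0.9948195 = (growth of GBP) / (growth of HKD).
GBP growth factor: 1 + 0.0267×150/365 = 1.0109726.
So the HKD growth factor = 1.0162372.
r = (1.0162372 − 1)/(150/365) = 0.039511 → 3.95%.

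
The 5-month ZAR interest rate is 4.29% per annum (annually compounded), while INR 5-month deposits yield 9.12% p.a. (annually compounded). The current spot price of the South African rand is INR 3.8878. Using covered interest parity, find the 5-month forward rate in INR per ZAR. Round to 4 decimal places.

3.9618

T = 5/12 years.
INR growth factor: (1 + 0.0912)^(5/12) = 1.0370352.
ZAR accumulates by (1 + 0.0429)^(5/12) = 1.0176563.
Forward (INR per ZAR) = 3.8878 × 1.0370352 / 1.0176563 = 3.961834.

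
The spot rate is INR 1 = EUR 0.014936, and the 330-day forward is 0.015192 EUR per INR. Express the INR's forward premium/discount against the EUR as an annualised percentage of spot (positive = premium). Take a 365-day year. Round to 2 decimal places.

T = 330/365 years.
INR trades forward at +1.71398% vs spot over the period.
×(1/T) gives 1.90% p.a.

+1.90%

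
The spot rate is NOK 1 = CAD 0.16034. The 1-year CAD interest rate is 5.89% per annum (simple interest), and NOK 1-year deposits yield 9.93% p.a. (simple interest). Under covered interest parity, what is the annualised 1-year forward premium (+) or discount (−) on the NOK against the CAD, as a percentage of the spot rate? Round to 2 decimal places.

T = 1 year.
CIP forward (CAD per NOK) = 0.16034 × 1.058900/1.099300 = 0.15444740.
(F − S)/S ÷ T = (0.15444740 − 0.16034)/0.16034/1 = -0.036751 → -3.68%.

-3.68%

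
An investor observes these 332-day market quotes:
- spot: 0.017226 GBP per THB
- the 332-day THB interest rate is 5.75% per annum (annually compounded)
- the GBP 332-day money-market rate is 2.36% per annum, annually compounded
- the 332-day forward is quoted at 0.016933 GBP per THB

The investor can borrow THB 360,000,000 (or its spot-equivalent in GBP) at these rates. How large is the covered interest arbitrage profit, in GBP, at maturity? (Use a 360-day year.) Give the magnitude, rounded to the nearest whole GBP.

T = 332/360 years.
Invest the THB and cover forward: 360,000,000 × 1.052911581 × 0.016933 = GBP 6,418,422.65.
Convert at spot and invest in GBP: 360,000,000 × 0.017226 × 1.021744637 = GBP 6,336,206.32.
The quoted forward overvalues THB, so borrow GBP, buy THB at spot, deposit the THB at 5.75%, and sell the proceeds forward at 0.016933.
Arbitrage profit = |6,418,422.65 − 6,336,206.32| = GBP 82,216.

GBP 82,216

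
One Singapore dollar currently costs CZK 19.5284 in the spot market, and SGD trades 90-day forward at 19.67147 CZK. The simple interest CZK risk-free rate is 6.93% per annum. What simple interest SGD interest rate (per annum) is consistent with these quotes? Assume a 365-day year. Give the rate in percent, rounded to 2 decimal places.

3.93%

T = 90/365 years.
CIP gives F = S · g_CZK/g_SGD, so g_CZK/g_SGD = 19.67147/19.5284 = 1.0073263.
The CZK side grows by 1 + 0.0693×90/365 = 1.0170877.
That pins the SGD growth at 1.0096904.
r = (1.0096904 − 1)/(90/365) = 0.039300 → 3.93%.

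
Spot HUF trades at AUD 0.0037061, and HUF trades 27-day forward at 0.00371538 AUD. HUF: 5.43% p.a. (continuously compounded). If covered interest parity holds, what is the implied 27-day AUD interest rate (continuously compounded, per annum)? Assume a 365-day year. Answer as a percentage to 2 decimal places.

8.81%

T = 27/365 years.
CIP gives F = S · g_AUD/g_HUF, so g_AUD/g_HUF = 0.00371538/0.0037061 = 1.0025040.
The HUF side grows by e^(0.0543×27/365) = 1.0040248.
Hence g_AUD = 1.0065389.
Take logs: ln 1.0065389 / (27/365) = 0.088108, so 8.81%.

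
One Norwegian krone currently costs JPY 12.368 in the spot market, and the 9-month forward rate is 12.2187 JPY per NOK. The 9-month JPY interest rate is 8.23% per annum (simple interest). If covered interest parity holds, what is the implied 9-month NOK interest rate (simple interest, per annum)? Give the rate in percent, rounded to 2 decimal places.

T = 9/12 years.
CIP gives F = S · g_JPY/g_NOK, so g_JPY/g_NOK = 12.2187/12.368 = 0.9879285.
JPY growth factor: 1 + 0.0823×9/12 = 1.061725.
Hence g_NOK = 1.0746982.
r = (1.0746982 − 1)/(9/12) = 0.099598 → 9.96%.

9.96%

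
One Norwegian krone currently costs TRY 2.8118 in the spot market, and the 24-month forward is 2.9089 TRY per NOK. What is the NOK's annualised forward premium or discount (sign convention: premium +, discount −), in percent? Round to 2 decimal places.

T = 2 years.
Period premium: (2.9089 − 2.8118)/2.8118 = 0.0345330.
Per annum: 0.0345330 / 2 = 0.017267 = 1.73%.

+1.73%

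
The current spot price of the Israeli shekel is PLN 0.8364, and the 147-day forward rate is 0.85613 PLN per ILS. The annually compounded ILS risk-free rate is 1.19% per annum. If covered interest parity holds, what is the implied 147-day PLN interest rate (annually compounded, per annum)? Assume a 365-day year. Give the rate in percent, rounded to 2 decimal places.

T = 147/365 years.
F/S = 0.85613/0.8364 = 1.0235892 = (growth of PLN) / (growth of ILS).
The ILS side grows by (1 + 0.0119)^(147/365) = 1.0047757.
That pins the PLN growth at 1.0284776.
r = 1.0284776^(365/147) − 1 = 0.072210 → 7.22%.

7.22%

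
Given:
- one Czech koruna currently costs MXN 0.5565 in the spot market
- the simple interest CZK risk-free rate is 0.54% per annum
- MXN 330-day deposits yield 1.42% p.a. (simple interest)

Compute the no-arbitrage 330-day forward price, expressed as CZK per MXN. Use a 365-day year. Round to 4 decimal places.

1.7828

T = 330/365 years.
MXN growth factor: 1 + 0.0142×330/365 = 1.0128384.
CZK growth factor: 1 + 0.0054×330/365 = 1.0048822.
CIP: F = S · (grow MXN)/(grow CZK) = 0.5565 × 1.0128384/1.0048822 = 0.5609061 MXN per CZK.
Invert for CZK per MXN: 1 / 0.5609061 = 1.7828.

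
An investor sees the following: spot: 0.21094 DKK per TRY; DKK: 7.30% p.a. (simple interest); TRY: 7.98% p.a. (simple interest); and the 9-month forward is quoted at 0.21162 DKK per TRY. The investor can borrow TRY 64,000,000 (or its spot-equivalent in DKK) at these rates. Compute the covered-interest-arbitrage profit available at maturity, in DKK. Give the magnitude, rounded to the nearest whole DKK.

T = 9/12 years.
Invest the TRY and cover forward: 64,000,000 × 1.059850 × 0.21162 = DKK 14,354,269.25.
Convert at spot and invest in DKK: 64,000,000 × 0.21094 × 1.054750 = DKK 14,239,293.76.
The quoted forward overvalues TRY, so borrow DKK, buy TRY at spot, deposit the TRY at 7.98%, and sell the proceeds forward at 0.21162.
Arbitrage profit = |14,354,269.25 − 14,239,293.76| = DKK 114,975.

DKK 114,975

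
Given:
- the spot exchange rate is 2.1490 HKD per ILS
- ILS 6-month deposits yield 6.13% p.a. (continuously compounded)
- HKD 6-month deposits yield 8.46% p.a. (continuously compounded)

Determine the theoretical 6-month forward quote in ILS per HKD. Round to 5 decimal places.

T = 6/12 years.
HKD accumulates by e^(0.0846×6/12) = 1.0432074.
Growth of 1 ILS over T: e^(0.0613×6/12) = 1.0311245.
Forward (HKD per ILS) = 2.149 × 1.0432074 / 1.0311245 = 2.174182.
Quoted the other way: 1/2.174182 = 0.45994 ILS per HKD.

0.45994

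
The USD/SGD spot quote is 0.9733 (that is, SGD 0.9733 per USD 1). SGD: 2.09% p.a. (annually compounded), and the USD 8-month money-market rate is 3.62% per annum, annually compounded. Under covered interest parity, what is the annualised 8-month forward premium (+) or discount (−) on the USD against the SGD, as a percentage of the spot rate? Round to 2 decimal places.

-1.48%

T = 8/12 years.
CIP forward (SGD per USD) = 0.9733 × 1.0138852/1.023990 = 0.9636954.
Annualised premium = (F − S)/S × (1/T) = (0.9636954 − 0.9733)/0.9733 ÷ (8/12) = -1.48%.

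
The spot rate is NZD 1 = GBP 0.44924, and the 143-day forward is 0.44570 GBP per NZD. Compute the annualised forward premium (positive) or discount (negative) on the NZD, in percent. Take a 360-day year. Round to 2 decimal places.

-1.98%

T = 143/360 years.
NZD trades forward at -0.78800% vs spot over the period.
Annualise by dividing by T: -0.0078800 / (143/360) = -0.019838 → -1.98%.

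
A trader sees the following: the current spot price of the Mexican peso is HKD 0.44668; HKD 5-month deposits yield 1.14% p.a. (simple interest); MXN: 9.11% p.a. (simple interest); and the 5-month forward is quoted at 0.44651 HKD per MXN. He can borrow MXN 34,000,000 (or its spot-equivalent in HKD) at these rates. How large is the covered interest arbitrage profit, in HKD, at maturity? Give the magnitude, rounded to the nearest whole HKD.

HKD 498,340

T = 5/12 years.
Route A — deposit MXN, sell forward: 34,000,000 × 1.0379583333 × 0.44651 = HKD 15,757,598.36.
Route B — convert at spot, deposit HKD: 34,000,000 × 0.44668 × 1.004750 = HKD 15,259,258.82.
The quoted forward overvalues MXN, so borrow HKD, buy MXN at spot, deposit the MXN at 9.11%, and sell the proceeds forward at 0.44651.
The gap between the two covered legs is HKD 498,340.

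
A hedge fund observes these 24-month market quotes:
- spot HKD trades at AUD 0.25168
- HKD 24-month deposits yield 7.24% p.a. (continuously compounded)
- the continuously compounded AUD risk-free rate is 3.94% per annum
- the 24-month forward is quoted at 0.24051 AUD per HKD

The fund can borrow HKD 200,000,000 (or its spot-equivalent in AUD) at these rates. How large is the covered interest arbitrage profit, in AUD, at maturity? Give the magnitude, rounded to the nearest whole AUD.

AUD 1,133,752

T = 2 years.
Invest the HKD and cover forward: 200,000,000 × 1.1558083855 × 0.24051 = AUD 55,596,694.96.
Convert at spot and invest in AUD: 200,000,000 × 0.25168 × 1.0819879028 = AUD 54,462,943.08.
The quoted forward overvalues HKD, so borrow AUD, buy HKD at spot, deposit the HKD at 7.24%, and sell the proceeds forward at 0.24051.
Profit = 55,596,694.96 − 54,462,943.08 = AUD 1,133,752.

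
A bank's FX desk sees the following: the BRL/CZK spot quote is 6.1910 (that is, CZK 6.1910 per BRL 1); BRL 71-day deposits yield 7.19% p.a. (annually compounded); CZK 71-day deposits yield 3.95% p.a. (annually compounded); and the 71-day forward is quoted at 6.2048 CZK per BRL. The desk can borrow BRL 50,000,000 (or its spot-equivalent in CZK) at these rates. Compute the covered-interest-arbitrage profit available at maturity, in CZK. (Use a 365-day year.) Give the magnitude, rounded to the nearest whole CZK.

T = 71/365 years.
Route A — deposit BRL, sell forward: 50,000,000 × 1.01359772078 × 6.2048 = CZK 314,458,556.89.
Route B — convert at spot, deposit CZK: 50,000,000 × 6.1910 × 1.00756415742 = CZK 311,891,484.93.
The quoted forward overvalues BRL, so borrow CZK, buy BRL at spot, deposit the BRL at 7.19%, and sell the proceeds forward at 6.2048.
Profit = 314,458,556.89 − 311,891,484.93 = CZK 2,567,072.

CZK 2,567,072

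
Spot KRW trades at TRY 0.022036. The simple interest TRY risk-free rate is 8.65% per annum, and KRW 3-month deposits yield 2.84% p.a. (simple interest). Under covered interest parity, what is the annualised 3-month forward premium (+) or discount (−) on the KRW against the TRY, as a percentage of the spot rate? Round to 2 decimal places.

+5.77%

T = 3/12 years.
F = S · g_TRY/g_KRW = 0.022036 × 1.021625/1.007100 = 0.022353816.
Annualised premium = (F − S)/S × (1/T) = (0.022353816 − 0.022036)/0.022036 ÷ (3/12) = 5.77%.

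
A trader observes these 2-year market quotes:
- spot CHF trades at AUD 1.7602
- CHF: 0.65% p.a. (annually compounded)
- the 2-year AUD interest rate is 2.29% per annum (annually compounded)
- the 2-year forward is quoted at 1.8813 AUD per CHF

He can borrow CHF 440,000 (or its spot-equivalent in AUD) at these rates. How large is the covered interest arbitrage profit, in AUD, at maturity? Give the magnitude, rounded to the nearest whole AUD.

T = 2 years.
Route A — deposit CHF, sell forward: 440,000 × 1.01304225 × 1.8813 = AUD 838,568.01.
Route B — convert at spot, deposit AUD: 440,000 × 1.7602 × 1.04632441 = AUD 810,365.70.
The quoted forward overvalues CHF, so borrow AUD, buy CHF at spot, deposit the CHF at 0.65%, and sell the proceeds forward at 1.8813.
The gap between the two covered legs is AUD 28,202.

AUD 28,202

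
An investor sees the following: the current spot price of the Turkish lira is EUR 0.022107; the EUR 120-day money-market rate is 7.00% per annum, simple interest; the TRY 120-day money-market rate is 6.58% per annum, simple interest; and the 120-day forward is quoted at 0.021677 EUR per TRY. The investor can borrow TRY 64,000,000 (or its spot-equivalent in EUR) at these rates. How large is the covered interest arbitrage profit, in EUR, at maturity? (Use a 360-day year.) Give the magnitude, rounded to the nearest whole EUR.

EUR 30,104

T = 120/360 years.
Keep in TRY, deliver into the forward: 64,000,000·1.021933333·0.021677 = EUR 1,417,756.73.
Swap to EUR now, deposit: 64,000,000·0.022107·1.023333333 = EUR 1,447,861.12.
The quoted forward undervalues TRY, so borrow TRY, convert to EUR at spot, deposit the EUR at 7.00%, and buy TRY forward at 0.021677 to cover the loan.
Profit = 1,447,861.12 − 1,417,756.73 = EUR 30,104.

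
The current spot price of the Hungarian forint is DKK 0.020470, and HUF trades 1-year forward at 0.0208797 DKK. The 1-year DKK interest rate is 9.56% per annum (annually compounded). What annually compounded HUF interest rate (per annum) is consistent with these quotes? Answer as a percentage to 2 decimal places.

T = 1 year.
By CIP, F/S equals the DKK-to-HUF growth ratio: 0.0208797/0.02047 = 1.0200147.
The DKK side grows by (1 + 0.0956)^1 = 1.095600.
That pins the HUF growth at 1.0741022.
Annualise: 1.0741022^(1/1) − 1 = 0.074102 = 7.41%.

7.41%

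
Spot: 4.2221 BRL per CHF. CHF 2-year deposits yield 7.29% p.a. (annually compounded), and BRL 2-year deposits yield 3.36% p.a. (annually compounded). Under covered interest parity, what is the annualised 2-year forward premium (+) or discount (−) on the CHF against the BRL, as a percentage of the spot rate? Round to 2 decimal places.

T = 2 years.
CIP forward (BRL per CHF) = 4.2221 × 1.068329/1.1511144 = 3.9184566.
Annualised premium = (F − S)/S × (1/T) = (3.9184566 − 4.2221)/4.2221 ÷ 2 = -3.60%.

-3.60%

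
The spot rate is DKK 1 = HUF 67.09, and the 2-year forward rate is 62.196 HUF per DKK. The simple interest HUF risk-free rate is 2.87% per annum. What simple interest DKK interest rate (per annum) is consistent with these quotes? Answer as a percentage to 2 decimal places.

T = 2 years.
By CIP, F/S equals the HUF-to-DKK growth ratio: 62.196/67.09 = 0.9270532.
The HUF side grows by 1 + 0.0287×2 = 1.057400.
So the DKK growth factor = 1.1406034.
(1.1406034 − 1)/T = 0.070302, i.e. 7.03%.

7.03%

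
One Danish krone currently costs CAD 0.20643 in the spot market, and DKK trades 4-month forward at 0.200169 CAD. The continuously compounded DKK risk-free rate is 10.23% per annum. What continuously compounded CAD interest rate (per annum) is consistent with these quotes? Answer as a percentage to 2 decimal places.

0.99%

T = 4/12 years.
By CIP, F/S equals the CAD-to-DKK growth ratio: 0.200169/0.20643 = 0.9696701.
DKK growth factor: e^(0.1023×4/12) = 1.0346881.
Hence g_CAD = 1.0033061.
r = ln(1.0033061)/(4/12) = 0.009902 → 0.99%.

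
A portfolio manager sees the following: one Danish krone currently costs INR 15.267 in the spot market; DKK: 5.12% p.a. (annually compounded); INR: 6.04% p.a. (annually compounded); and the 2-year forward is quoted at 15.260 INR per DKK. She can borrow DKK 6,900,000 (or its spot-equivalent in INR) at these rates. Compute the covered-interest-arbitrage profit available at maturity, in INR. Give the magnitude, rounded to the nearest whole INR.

T = 2 years.
Invest the DKK and cover forward: 6,900,000 × 1.10502144 × 15.260 = INR 116,352,127.50.
Convert at spot and invest in INR: 6,900,000 × 15.267 × 1.12444816 = INR 118,451,955.41.
The quoted forward undervalues DKK, so borrow DKK, convert to INR at spot, deposit the INR at 6.04%, and buy DKK forward at 15.260 to cover the loan.
Profit = 118,451,955.41 − 116,352,127.50 = INR 2,099,828.

INR 2,099,828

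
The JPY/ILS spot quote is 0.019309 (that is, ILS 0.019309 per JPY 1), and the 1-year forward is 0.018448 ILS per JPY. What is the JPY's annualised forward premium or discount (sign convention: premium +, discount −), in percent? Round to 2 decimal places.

-4.46%

T = 1 year.
Period premium: (0.018448 − 0.019309)/0.019309 = -0.0445906.
Annualise by dividing by T: -0.0445906 / 1 = -0.044591 → -4.46%.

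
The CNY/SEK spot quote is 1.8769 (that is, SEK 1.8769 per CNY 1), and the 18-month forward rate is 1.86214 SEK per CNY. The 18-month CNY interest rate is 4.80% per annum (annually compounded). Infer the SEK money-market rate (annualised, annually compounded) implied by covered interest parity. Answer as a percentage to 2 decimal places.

T = 18/12 years.
F/S = 1.86214/1.8769 = 0.9921360 = (growth of SEK) / (growth of CNY).
The CNY side grows by (1 + 0.0480)^(18/12) = 1.0728572.
So the SEK growth factor = 1.0644203.
Annualise: 1.0644203^(12/18) − 1 = 0.042498 = 4.25%.

4.25%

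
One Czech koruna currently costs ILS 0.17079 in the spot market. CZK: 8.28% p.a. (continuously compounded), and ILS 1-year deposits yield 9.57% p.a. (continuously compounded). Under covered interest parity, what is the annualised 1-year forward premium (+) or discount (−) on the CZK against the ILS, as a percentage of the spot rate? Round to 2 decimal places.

+1.30%

T = 1 year.
CIP forward (ILS per CZK) = 0.17079 × 1.1004289/1.0863245 = 0.17300747.
(F − S)/S ÷ T = (0.17300747 − 0.17079)/0.17079/1 = 0.012984 → 1.30%.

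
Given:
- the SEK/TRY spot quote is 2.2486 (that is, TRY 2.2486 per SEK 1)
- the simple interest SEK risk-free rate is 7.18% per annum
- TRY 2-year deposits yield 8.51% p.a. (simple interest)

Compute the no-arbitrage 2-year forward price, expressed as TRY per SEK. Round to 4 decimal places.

2.3009

T = 2 years.
Growth of 1 TRY over T: 1 + 0.0851×2 = 1.170200.
Growth of 1 SEK over T: 1 + 0.0718×2 = 1.143600.
CIP: F = S · (grow TRY)/(grow SEK) = 2.2486 × 1.170200/1.143600 = 2.300902 TRY per SEK.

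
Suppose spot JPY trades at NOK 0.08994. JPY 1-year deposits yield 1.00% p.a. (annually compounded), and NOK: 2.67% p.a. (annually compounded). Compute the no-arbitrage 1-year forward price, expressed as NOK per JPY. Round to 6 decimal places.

0.091427

T = 1 year.
NOK growth factor: (1 + 0.0267)^1 = 1.026700.
JPY growth factor: (1 + 0.0100)^1 = 1.010000.
Forward (NOK per JPY) = 0.08994 × 1.026700 / 1.010000 = 0.09142713.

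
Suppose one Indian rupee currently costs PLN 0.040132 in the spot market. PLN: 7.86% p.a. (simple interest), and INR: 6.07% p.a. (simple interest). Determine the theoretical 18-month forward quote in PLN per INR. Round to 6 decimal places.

0.041120

T = 18/12 years.
PLN growth factor: 1 + 0.0786×18/12 = 1.117900.
INR growth factor: 1 + 0.0607×18/12 = 1.091050.
So F = 0.040132 × 1.117900 / 1.091050 = 0.04111962 (PLN/INR).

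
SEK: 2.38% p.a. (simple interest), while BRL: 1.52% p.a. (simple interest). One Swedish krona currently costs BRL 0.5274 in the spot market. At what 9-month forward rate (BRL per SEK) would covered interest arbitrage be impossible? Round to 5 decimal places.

T = 9/12 years.
BRL growth factor: 1 + 0.0152×9/12 = 1.011400.
SEK growth factor: 1 + 0.0238×9/12 = 1.017850.
CIP: F = S · (grow BRL)/(grow SEK) = 0.5274 × 1.011400/1.017850 = 0.5240579 BRL per SEK.

0.52406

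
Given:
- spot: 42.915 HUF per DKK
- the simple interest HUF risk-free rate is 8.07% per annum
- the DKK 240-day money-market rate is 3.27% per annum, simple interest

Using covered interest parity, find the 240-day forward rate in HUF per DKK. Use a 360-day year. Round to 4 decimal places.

44.2590

T = 240/360 years.
Growth of 1 HUF over T: 1 + 0.0807×240/360 = 1.053800.
DKK accumulates by 1 + 0.0327×240/360 = 1.021800.
CIP: F = S · (grow HUF)/(grow DKK) = 42.915 × 1.053800/1.021800 = 44.258981 HUF per DKK.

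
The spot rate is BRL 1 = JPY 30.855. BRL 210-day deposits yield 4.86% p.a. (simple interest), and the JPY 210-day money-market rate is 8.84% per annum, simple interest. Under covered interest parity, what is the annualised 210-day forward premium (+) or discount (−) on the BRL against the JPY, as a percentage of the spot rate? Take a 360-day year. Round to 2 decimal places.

+3.87%

T = 210/360 years.
No-arbitrage forward: 30.855 × 1.0515667 / 1.028350 = 31.551603 JPY/BRL.
Annualised premium = (F − S)/S × (1/T) = (31.551603 − 30.855)/30.855 ÷ (210/360) = 3.87%.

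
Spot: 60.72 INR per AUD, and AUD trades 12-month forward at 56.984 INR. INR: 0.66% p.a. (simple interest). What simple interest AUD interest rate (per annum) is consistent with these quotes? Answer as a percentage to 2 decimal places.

T = 1 year.
F/S = 56.984/60.72 = 0.9384717 = (growth of INR) / (growth of AUD).
INR growth factor: 1 + 0.0066×1 = 1.006600.
That pins the AUD growth at 1.0725949.
r = (1.0725949 − 1)/1 = 0.072595 → 7.26%.

7.26%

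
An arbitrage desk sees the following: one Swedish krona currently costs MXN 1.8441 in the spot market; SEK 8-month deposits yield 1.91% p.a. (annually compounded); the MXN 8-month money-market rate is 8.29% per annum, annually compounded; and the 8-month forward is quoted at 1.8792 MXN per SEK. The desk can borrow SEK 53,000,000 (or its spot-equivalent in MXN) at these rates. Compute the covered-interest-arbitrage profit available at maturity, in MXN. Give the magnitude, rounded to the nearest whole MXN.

T = 8/12 years.
Keep in SEK, deliver into the forward: 53,000,000·1.0126931392·1.8792 = MXN 100,861,806.20.
Swap to MXN now, deposit: 53,000,000·1.8441·1.0545299104 = MXN 103,066,906.21.
The quoted forward undervalues SEK, so borrow SEK, convert to MXN at spot, deposit the MXN at 8.29%, and buy SEK forward at 1.8792 to cover the loan.
Profit = 103,066,906.21 − 100,861,806.20 = MXN 2,205,100.

MXN 2,205,100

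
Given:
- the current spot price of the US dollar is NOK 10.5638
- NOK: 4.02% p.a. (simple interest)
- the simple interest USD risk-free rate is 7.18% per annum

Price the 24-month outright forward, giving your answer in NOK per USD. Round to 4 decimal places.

T = 2 years.
NOK accumulates by 1 + 0.0402×2 = 1.080400.
USD accumulates by 1 + 0.0718×2 = 1.143600.
Forward (NOK per USD) = 10.5638 × 1.080400 / 1.143600 = 9.980001.

9.9800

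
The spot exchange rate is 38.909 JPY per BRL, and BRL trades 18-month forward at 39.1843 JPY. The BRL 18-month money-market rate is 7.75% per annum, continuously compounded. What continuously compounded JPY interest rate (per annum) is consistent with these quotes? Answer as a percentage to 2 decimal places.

8.22%

T = 18/12 years.
By CIP, F/S equals the JPY-to-BRL growth ratio: 39.1843/38.909 = 1.0070755.
BRL growth factor: e^(0.0775×18/12) = 1.1232767.
Hence g_JPY = 1.1312244.
Take logs: ln 1.1312244 / (18/12) = 0.082200, so 8.22%.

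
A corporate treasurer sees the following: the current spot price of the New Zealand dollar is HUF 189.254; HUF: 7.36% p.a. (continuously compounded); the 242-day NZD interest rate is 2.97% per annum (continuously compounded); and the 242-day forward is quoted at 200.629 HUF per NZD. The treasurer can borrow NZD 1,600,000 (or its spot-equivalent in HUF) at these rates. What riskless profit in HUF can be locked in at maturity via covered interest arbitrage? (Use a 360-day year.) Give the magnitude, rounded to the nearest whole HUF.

HUF 9,314,985

T = 242/360 years.
Keep in NZD, deliver into the forward: 1,600,000·1.0201656336·200.629 = HUF 327,479,697.45.
Swap to HUF now, deposit: 1,600,000·189.254·1.05071990764 = HUF 318,164,712.64.
The quoted forward overvalues NZD, so borrow HUF, buy NZD at spot, deposit the NZD at 2.97%, and sell the proceeds forward at 200.629.
Arbitrage profit = |327,479,697.45 − 318,164,712.64| = HUF 9,314,985.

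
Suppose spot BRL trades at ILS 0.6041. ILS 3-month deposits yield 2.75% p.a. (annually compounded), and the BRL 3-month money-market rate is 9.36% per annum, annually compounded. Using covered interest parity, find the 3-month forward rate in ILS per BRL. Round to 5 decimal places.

0.59476

T = 3/12 years.
ILS accumulates by (1 + 0.0275)^(3/12) = 1.0068052.
Growth of 1 BRL over T: (1 + 0.0936)^(3/12) = 1.0226208.
So F = 0.6041 × 1.0068052 / 1.0226208 = 0.5947571 (ILS/BRL).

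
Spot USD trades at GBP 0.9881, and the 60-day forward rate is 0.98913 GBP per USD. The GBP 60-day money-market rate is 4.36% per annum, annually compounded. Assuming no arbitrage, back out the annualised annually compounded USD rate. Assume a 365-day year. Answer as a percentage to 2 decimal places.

3.70%

T = 60/365 years.
By CIP, F/S equals the GBP-to-USD growth ratio: 0.98913/0.9881 = 1.0010424.
The GBP side grows by (1 + 0.0436)^(60/365) = 1.0070399.
That pins the USD growth at 1.0059913.
r = 1.0059913^(365/60) − 1 = 0.037007 → 3.70%.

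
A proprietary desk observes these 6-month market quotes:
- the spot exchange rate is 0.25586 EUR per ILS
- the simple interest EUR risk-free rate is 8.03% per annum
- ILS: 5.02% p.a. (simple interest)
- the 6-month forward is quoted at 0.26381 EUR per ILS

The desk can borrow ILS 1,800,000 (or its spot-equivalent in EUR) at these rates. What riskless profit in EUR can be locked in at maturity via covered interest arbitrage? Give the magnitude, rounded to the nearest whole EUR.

EUR 7,738

T = 6/12 years.
Route A — deposit ILS, sell forward: 1,800,000 × 1.025100 × 0.26381 = EUR 486,776.94.
Route B — convert at spot, deposit EUR: 1,800,000 × 0.25586 × 1.040150 = EUR 479,039.00.
The quoted forward overvalues ILS, so borrow EUR, buy ILS at spot, deposit the ILS at 5.02%, and sell the proceeds forward at 0.26381.
Arbitrage profit = |486,776.94 − 479,039.00| = EUR 7,738.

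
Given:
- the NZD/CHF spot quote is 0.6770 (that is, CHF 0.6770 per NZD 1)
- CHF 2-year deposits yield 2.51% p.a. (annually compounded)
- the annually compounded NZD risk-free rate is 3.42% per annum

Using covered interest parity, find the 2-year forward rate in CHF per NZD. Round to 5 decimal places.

T = 2 years.
Growth of 1 CHF over T: (1 + 0.0251)^2 = 1.050830.
NZD growth factor: (1 + 0.0342)^2 = 1.0695696.
CIP: F = S · (grow CHF)/(grow NZD) = 0.677 × 1.050830/1.0695696 = 0.6651385 CHF per NZD.

0.66514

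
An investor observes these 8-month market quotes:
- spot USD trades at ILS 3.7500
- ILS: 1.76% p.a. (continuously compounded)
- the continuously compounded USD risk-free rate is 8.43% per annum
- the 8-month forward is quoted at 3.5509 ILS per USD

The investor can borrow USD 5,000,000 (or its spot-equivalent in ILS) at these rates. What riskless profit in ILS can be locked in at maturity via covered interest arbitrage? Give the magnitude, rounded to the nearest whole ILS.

ILS 190,422

T = 8/12 years.
Invest the USD and cover forward: 5,000,000 × 1.0578092244 × 3.5509 = ILS 18,780,873.87.
Convert at spot and invest in ILS: 5,000,000 × 3.7500 × 1.0118024389 = ILS 18,971,295.73.
The quoted forward undervalues USD, so borrow USD, convert to ILS at spot, deposit the ILS at 1.76%, and buy USD forward at 3.5509 to cover the loan.
Arbitrage profit = |18,780,873.87 − 18,971,295.73| = ILS 190,422.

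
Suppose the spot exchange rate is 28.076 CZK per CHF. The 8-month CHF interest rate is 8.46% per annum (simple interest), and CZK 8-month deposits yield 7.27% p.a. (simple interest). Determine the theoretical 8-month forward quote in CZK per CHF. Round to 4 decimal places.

27.8652

T = 8/12 years.
Growth of 1 CZK over T: 1 + 0.0727×8/12 = 1.04846667.
CHF growth factor: 1 + 0.0846×8/12 = 1.056400.
Forward (CZK per CHF) = 28.076 × 1.04846667 / 1.056400 = 27.865155.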